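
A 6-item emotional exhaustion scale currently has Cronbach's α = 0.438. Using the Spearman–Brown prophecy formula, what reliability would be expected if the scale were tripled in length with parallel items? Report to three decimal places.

Length factor m = 3
α' = m·α / (1 + (m−1)·α)
   = 3 × 0.438 / (1 + (3 − 1) × 0.438)
   = 1.3140 / 1.8760 = 0.700

predicted reliability = 0.700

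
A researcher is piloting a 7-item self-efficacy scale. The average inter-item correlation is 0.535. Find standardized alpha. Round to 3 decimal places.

Standardized α = k·r̄ / (1 + (k−1)·r̄) = 7 × 0.535 / (1 + 6 × 0.535)
  = 3.7450 / 4.2100 = 0.890

standardized alpha = 0.890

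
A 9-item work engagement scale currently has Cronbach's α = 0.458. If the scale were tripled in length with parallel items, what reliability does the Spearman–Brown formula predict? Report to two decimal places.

Length factor m = 3
α' = m·α / (1 + (m−1)·α)
   = 3 × 0.458 / (1 + (3 − 1) × 0.458)
   = 1.3740 / 1.9160 = 0.72

predicted reliability = 0.72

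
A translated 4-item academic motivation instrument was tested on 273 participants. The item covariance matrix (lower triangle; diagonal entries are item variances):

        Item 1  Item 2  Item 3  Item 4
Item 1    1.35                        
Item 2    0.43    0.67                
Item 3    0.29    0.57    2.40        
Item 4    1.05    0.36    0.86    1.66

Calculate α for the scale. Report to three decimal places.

Σσ²ᵢ = 1.35 + 0.67 + 2.40 + 1.66 = 6.08
Σ_{i<j} σ_ij = 3.56
σ²_T = 6.08 + 2 × 3.56 = 13.20
α = (k/(k−1))·(1 − Σσ²ᵢ/σ²_T) = (4/3)·(1 − 6.08/13.20) = 0.719

α = 0.719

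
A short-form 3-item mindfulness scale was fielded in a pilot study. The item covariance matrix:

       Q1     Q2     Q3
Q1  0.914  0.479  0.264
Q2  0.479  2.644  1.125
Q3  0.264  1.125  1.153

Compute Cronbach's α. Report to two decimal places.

Σσᵢ² = 0.914 + 2.644 + 1.153 = 4.711
Σ_{i<j} σ_ij = 1.868
σ²_T = 4.711 + 2 × 1.868 = 8.447
α = (k/(k−1))·(1 − Σσᵢ²/σ²_T) = (3/2)·(1 − 4.711/8.447) = 0.66

α = 0.66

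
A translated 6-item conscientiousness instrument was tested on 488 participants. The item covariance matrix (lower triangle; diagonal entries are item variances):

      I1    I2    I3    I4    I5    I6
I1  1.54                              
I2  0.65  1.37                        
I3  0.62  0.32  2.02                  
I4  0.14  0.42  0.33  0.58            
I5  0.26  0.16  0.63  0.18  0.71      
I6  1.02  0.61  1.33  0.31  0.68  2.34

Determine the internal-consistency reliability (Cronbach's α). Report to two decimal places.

α = 0.77

ΣVar(i) = 1.54 + 1.37 + 2.02 + 0.58 + 0.71 + 2.34 = 8.56
Σ_{i<j} σ_ij = 7.66
σ²_T = 8.56 + 2 × 7.66 = 23.88
α = (k/(k−1))·(1 − ΣVar(i)/σ²_T) = (6/5)·(1 − 8.56/23.88) = 0.77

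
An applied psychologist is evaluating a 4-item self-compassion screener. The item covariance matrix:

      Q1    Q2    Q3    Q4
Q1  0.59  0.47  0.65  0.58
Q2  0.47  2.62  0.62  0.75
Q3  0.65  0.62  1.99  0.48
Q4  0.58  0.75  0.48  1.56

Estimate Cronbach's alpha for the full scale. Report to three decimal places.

ΣVar(i) = 0.59 + 2.62 + 1.99 + 1.56 = 6.76
Σ_{i<j} σ_ij = 3.55
σ²_T = 6.76 + 2 × 3.55 = 13.86
α = (k/(k−1))·(1 − ΣVar(i)/σ²_T) = (4/3)·(1 − 6.76/13.86) = 0.683

Cronbach's alpha = 0.683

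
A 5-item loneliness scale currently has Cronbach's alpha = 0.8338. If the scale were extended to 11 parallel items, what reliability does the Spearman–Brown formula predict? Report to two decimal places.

Length factor m = 11/5 = 2.2000
α' = m·α / (1 + (m−1)·α)
   = 11/5 × 0.8338 / (1 + (11/5 − 1) × 0.8338)
   = 1.8344 / 2.0006 = 0.92

predicted reliability = 0.92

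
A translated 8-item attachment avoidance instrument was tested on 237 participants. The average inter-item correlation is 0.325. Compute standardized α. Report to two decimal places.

Standardized α = k·r̄ / (1 + (k−1)·r̄) = 8 × 0.325 / (1 + 7 × 0.325)
  = 2.6000 / 3.2750 = 0.79

α = 0.79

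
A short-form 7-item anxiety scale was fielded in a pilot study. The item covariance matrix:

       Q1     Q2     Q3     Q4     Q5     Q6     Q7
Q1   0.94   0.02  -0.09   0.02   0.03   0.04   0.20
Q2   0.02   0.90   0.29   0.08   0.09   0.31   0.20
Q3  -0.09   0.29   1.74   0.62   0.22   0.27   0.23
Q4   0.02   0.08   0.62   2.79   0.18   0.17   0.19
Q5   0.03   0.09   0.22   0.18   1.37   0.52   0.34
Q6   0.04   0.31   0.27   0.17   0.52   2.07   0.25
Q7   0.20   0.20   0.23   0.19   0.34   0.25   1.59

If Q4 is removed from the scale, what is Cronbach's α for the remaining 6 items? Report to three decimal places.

α = 0.485

Remaining items: Q1, Q2, Q3, Q5, Q6, Q7 (k = 6).
ΣVar(i) = 0.94 + 0.90 + 1.74 + 1.37 + 2.07 + 1.59 = 8.61
Var(T) = 8.61 + 2 × 2.92 = 14.45
α (item deleted) = (6/5)·(1 − 8.61/14.45) = 0.485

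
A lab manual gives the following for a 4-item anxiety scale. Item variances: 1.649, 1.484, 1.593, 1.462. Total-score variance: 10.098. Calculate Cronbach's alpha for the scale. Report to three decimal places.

ΣVar(i) = 1.649 + 1.484 + 1.593 + 1.462 = 6.188
α = (k/(k−1))·(1 − ΣVar(i)/σ²_total) = (4/3)·(1 − 6.188/10.098) = 0.516

α = 0.516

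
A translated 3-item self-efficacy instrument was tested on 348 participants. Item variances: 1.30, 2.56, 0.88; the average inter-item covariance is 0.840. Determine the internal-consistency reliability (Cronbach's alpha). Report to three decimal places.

α = 0.773

sum of item variances = 1.30 + 2.56 + 0.88 = 4.74
Sum of the 3 distinct covariances = 3 × 0.840 = 2.520
σ²_T = sum of item variances + 2·Σcov = 4.74 + 2 × 2.520 = 9.780
α = (3/2)·(1 − 4.74/9.780) = 0.773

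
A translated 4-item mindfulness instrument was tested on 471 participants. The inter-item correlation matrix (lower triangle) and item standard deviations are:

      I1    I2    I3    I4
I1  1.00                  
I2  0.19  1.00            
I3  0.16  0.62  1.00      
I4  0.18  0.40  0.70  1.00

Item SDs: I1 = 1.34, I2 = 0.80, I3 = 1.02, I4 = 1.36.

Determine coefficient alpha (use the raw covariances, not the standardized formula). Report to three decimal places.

coefficient alpha = 0.667

Σσ²ᵢ = 1.34² + 0.80² + 1.02² + 1.36² = 5.3256
Covariances σ_ij = r_ij · s_i · s_j:
  σ(I1,I2) = 0.19 × 1.34 × 0.80 = 0.2037
  σ(I1,I3) = 0.16 × 1.34 × 1.02 = 0.2187
  σ(I1,I4) = 0.18 × 1.34 × 1.36 = 0.3280
  σ(I2,I3) = 0.62 × 0.80 × 1.02 = 0.5059
  σ(I2,I4) = 0.40 × 0.80 × 1.36 = 0.4352
  σ(I3,I4) = 0.70 × 1.02 × 1.36 = 0.9710
σ²_T = Σσ²ᵢ + 2·Σσ_ij = 5.3256 + 2 × 2.6625 = 10.6506
α = (4/3)·(1 − 5.3256/10.6506) = 0.667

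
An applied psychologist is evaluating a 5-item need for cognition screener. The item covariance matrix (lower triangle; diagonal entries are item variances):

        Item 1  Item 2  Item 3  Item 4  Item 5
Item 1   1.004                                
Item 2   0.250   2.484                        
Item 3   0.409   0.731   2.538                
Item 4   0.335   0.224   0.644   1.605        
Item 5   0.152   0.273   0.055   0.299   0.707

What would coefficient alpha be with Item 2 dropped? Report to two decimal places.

Remaining items: Item 1, Item 3, Item 4, Item 5 (k = 4).
sum of item variances = 1.004 + 2.538 + 1.605 + 0.707 = 5.854
Var(T) = 5.854 + 2 × 1.894 = 9.642
α (item deleted) = (4/3)·(1 − 5.854/9.642) = 0.52

coefficient alpha = 0.52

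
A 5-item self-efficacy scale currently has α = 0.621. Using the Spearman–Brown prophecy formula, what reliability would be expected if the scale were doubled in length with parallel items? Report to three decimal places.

predicted reliability = 0.766

Length factor m = 2
α' = m·α / (1 + (m−1)·α)
   = 2 × 0.621 / (1 + (2 − 1) × 0.621)
   = 1.2420 / 1.6210 = 0.766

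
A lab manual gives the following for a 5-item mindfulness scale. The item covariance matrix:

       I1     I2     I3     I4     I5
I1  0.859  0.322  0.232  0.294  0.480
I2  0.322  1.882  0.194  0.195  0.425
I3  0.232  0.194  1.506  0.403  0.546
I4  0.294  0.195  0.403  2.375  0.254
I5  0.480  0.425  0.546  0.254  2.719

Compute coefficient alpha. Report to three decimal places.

ΣVar(i) = 0.859 + 1.882 + 1.506 + 2.375 + 2.719 = 9.341
Sum of off-diagonal covariances = 3.345
σ²_total = 9.341 + 2 × 3.345 = 16.031
α = (k/(k−1))·(1 − ΣVar(i)/σ²_total) = (5/4)·(1 − 9.341/16.031) = 0.522

coefficient alpha = 0.522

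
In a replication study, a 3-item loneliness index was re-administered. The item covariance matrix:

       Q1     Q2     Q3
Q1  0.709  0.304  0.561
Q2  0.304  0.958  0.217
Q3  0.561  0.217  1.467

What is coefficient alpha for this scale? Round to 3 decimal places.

Σσᵢ² = 0.709 + 0.958 + 1.467 = 3.134
Sum of off-diagonal covariances = 1.082
σ²_T = 3.134 + 2 × 1.082 = 5.298
α = (k/(k−1))·(1 − Σσᵢ²/σ²_T) = (3/2)·(1 − 3.134/5.298) = 0.613

α = 0.613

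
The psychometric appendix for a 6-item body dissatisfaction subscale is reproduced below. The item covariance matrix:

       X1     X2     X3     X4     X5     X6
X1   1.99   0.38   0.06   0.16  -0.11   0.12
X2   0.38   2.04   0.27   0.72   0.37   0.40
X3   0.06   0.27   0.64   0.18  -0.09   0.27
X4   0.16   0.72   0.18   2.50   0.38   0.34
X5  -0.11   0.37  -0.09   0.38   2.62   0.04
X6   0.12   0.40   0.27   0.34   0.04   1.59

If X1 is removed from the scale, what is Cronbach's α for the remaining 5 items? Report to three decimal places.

Remaining items: X2, X3, X4, X5, X6 (k = 5).
Σσ²ᵢ = 2.04 + 0.64 + 2.50 + 2.62 + 1.59 = 9.39
σ²_total = 9.39 + 2 × 2.88 = 15.15
α (item deleted) = (5/4)·(1 − 9.39/15.15) = 0.475

α = 0.475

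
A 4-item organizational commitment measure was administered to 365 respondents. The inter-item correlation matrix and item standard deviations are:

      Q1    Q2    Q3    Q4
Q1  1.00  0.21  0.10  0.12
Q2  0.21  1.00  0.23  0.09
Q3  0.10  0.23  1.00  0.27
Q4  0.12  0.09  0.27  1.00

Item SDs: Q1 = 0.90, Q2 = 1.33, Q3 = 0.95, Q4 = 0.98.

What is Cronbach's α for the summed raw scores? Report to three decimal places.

α = 0.442

Σσ²ᵢ = 0.90² + 1.33² + 0.95² + 0.98² = 4.4418
Covariances σ_ij = r_ij · s_i · s_j:
  σ(Q1,Q2) = 0.21 × 0.90 × 1.33 = 0.2514
  σ(Q1,Q3) = 0.10 × 0.90 × 0.95 = 0.0855
  σ(Q1,Q4) = 0.12 × 0.90 × 0.98 = 0.1058
  σ(Q2,Q3) = 0.23 × 1.33 × 0.95 = 0.2906
  σ(Q2,Q4) = 0.09 × 1.33 × 0.98 = 0.1173
  σ(Q3,Q4) = 0.27 × 0.95 × 0.98 = 0.2514
σ²_T = Σσ²ᵢ + 2·Σσ_ij = 4.4418 + 2 × 1.1020 = 6.6458
α = (4/3)·(1 − 4.4418/6.6458) = 0.442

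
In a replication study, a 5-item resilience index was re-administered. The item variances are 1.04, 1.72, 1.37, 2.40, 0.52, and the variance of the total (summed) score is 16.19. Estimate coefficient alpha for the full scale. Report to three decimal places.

coefficient alpha = 0.706

Σσᵢ² = 1.04 + 1.72 + 1.37 + 2.40 + 0.52 = 7.05
α = (k/(k−1))·(1 − Σσᵢ²/σ²_T) = (5/4)·(1 − 7.05/16.19) = 0.706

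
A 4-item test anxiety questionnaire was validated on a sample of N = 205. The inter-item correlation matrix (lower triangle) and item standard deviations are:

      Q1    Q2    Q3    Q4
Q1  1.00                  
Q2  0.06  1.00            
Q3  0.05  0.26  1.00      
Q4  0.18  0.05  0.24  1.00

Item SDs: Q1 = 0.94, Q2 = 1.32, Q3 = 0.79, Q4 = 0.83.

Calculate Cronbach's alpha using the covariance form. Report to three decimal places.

Σσ²ᵢ = 0.94² + 1.32² + 0.79² + 0.83² = 3.9390
Covariances σ_ij = r_ij · s_i · s_j:
  σ(Q1,Q2) = 0.06 × 0.94 × 1.32 = 0.0744
  σ(Q1,Q3) = 0.05 × 0.94 × 0.79 = 0.0371
  σ(Q1,Q4) = 0.18 × 0.94 × 0.83 = 0.1404
  σ(Q2,Q3) = 0.26 × 1.32 × 0.79 = 0.2711
  σ(Q2,Q4) = 0.05 × 1.32 × 0.83 = 0.0548
  σ(Q3,Q4) = 0.24 × 0.79 × 0.83 = 0.1574
σ²_T = Σσ²ᵢ + 2·Σσ_ij = 3.9390 + 2 × 0.7352 = 5.4094
α = (4/3)·(1 − 3.9390/5.4094) = 0.362

Cronbach's alpha = 0.362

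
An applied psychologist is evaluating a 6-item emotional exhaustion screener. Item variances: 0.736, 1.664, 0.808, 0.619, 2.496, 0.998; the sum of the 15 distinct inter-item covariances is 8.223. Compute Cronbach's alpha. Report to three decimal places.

sum of item variances = 0.736 + 1.664 + 0.808 + 0.619 + 2.496 + 0.998 = 7.321
Sum of distinct covariances = 8.223
Var(T) = sum of item variances + 2·Σcov = 7.321 + 2 × 8.223 = 23.767
α = (6/5)·(1 − 7.321/23.767) = 0.830

Cronbach's alpha = 0.830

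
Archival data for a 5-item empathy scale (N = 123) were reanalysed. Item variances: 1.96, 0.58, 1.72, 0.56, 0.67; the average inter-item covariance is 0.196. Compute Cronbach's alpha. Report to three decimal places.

α = 0.521

Σσᵢ² = 1.96 + 0.58 + 1.72 + 0.56 + 0.67 = 5.49
Sum of the 10 distinct covariances = 10 × 0.196 = 1.960
Var(T) = Σσᵢ² + 2·Σcov = 5.49 + 2 × 1.960 = 9.410
α = (5/4)·(1 − 5.49/9.410) = 0.521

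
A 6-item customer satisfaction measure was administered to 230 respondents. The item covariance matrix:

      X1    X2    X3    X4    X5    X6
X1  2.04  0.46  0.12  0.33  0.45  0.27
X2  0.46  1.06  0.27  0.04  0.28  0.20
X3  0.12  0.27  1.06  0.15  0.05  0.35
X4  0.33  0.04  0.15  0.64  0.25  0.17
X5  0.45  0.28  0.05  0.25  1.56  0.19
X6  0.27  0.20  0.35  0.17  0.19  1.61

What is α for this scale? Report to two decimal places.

α = 0.57

sum of item variances = 2.04 + 1.06 + 1.06 + 0.64 + 1.56 + 1.61 = 7.97
Sum of off-diagonal covariances = 3.58
σ²_T = 7.97 + 2 × 3.58 = 15.13
α = (k/(k−1))·(1 − sum of item variances/σ²_T) = (6/5)·(1 − 7.97/15.13) = 0.57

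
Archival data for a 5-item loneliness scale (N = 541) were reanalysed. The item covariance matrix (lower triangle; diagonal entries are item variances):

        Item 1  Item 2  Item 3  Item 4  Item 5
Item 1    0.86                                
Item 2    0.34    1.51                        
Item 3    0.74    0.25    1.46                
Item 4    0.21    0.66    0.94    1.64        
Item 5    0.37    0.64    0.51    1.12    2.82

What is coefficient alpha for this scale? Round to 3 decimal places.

α = 0.728

Σσᵢ² = 0.86 + 1.51 + 1.46 + 1.64 + 2.82 = 8.29
Σ_{i<j} σ_ij = 5.78
Var(T) = 8.29 + 2 × 5.78 = 19.85
α = (k/(k−1))·(1 − Σσᵢ²/Var(T)) = (5/4)·(1 − 8.29/19.85) = 0.728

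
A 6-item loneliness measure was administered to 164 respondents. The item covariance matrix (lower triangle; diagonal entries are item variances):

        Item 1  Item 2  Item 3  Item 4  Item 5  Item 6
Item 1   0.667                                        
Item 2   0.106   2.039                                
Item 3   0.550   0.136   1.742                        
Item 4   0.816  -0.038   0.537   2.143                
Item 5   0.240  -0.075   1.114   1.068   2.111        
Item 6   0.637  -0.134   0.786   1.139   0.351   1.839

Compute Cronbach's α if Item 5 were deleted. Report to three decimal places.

α = 0.648

Remaining items: Item 1, Item 2, Item 3, Item 4, Item 6 (k = 5).
ΣVar(i) = 0.667 + 2.039 + 1.742 + 2.143 + 1.839 = 8.430
Var(T) = 8.430 + 2 × 4.535 = 17.500
α (item deleted) = (5/4)·(1 − 8.430/17.500) = 0.648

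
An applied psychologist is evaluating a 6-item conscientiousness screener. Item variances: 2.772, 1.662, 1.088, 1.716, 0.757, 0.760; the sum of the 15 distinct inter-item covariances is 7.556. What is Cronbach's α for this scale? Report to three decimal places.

α = 0.760

Σσᵢ² = 2.772 + 1.662 + 1.088 + 1.716 + 0.757 + 0.760 = 8.755
Sum of distinct covariances = 7.556
Var(T) = Σσᵢ² + 2·Σcov = 8.755 + 2 × 7.556 = 23.867
α = (6/5)·(1 − 8.755/23.867) = 0.760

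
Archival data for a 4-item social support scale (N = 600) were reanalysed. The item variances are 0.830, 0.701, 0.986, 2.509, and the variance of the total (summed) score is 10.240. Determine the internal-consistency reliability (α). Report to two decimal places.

sum of item variances = 0.830 + 0.701 + 0.986 + 2.509 = 5.026
α = (k/(k−1))·(1 − sum of item variances/σ²_total) = (4/3)·(1 − 5.026/10.240) = 0.68

α = 0.68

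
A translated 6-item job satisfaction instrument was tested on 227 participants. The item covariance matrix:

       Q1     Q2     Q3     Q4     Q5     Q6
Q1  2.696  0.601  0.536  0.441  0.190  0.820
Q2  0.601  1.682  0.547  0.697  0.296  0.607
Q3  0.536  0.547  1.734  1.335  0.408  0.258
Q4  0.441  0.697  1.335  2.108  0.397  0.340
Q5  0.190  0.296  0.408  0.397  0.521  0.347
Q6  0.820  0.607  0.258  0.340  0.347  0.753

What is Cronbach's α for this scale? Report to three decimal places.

Σσᵢ² = 2.696 + 1.682 + 1.734 + 2.108 + 0.521 + 0.753 = 9.494
Σ_{i<j} σ_ij = 7.820
σ²_T = 9.494 + 2 × 7.820 = 25.134
α = (k/(k−1))·(1 − Σσᵢ²/σ²_T) = (6/5)·(1 − 9.494/25.134) = 0.747

α = 0.747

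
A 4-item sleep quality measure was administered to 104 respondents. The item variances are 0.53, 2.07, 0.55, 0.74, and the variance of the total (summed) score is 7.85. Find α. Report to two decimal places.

sum of item variances = 0.53 + 2.07 + 0.55 + 0.74 = 3.89
α = (k/(k−1))·(1 − sum of item variances/Var(T)) = (4/3)·(1 − 3.89/7.85) = 0.67

α = 0.67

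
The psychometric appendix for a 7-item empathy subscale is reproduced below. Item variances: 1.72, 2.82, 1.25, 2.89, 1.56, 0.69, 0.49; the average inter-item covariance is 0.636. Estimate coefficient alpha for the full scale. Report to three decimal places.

ΣVar(i) = 1.72 + 2.82 + 1.25 + 2.89 + 1.56 + 0.69 + 0.49 = 11.42
Sum of the 21 distinct covariances = 21 × 0.636 = 13.356
σ²_total = ΣVar(i) + 2·Σcov = 11.42 + 2 × 13.356 = 38.132
α = (7/6)·(1 − 11.42/38.132) = 0.817

coefficient alpha = 0.817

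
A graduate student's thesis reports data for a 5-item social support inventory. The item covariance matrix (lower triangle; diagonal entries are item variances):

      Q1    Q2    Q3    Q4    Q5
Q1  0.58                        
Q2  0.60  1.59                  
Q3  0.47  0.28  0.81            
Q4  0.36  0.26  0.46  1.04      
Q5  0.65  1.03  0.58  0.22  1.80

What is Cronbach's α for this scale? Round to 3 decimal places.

Σσᵢ² = 0.58 + 1.59 + 0.81 + 1.04 + 1.80 = 5.82
Sum of off-diagonal covariances = 4.91
Var(T) = 5.82 + 2 × 4.91 = 15.64
α = (k/(k−1))·(1 − Σσᵢ²/Var(T)) = (5/4)·(1 − 5.82/15.64) = 0.785

α = 0.785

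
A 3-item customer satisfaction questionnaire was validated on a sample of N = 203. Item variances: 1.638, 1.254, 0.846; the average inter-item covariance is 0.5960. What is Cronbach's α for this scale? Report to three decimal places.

ΣVar(i) = 1.638 + 1.254 + 0.846 = 3.738
Sum of the 3 distinct covariances = 3 × 0.5960 = 1.7880
Var(T) = ΣVar(i) + 2·Σcov = 3.738 + 2 × 1.7880 = 7.3140
α = (3/2)·(1 − 3.738/7.3140) = 0.733

α = 0.733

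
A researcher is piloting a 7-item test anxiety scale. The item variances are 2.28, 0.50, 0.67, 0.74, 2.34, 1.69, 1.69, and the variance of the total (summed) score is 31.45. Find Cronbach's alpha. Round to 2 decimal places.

Cronbach's alpha = 0.80

ΣVar(i) = 2.28 + 0.50 + 0.67 + 0.74 + 2.34 + 1.69 + 1.69 = 9.91
α = (k/(k−1))·(1 − ΣVar(i)/σ²_total) = (7/6)·(1 − 9.91/31.45) = 0.80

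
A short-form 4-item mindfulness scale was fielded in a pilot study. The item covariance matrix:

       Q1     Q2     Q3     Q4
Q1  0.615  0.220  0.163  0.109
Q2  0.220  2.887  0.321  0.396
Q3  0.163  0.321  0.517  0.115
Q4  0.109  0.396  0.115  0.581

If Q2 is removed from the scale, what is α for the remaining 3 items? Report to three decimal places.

α = 0.467

Remaining items: Q1, Q3, Q4 (k = 3).
ΣVar(i) = 0.615 + 0.517 + 0.581 = 1.713
σ²_total = 1.713 + 2 × 0.387 = 2.487
α (item deleted) = (3/2)·(1 − 1.713/2.487) = 0.467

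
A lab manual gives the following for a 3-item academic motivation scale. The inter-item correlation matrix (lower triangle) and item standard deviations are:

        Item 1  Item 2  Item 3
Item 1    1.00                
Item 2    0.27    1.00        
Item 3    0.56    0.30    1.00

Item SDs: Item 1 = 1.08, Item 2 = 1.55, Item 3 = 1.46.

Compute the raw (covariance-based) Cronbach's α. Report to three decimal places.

Σσ²ᵢ = 1.08² + 1.55² + 1.46² = 5.7005
Covariances σ_ij = r_ij · s_i · s_j:
  σ(Item 1,Item 2) = 0.27 × 1.08 × 1.55 = 0.4520
  σ(Item 1,Item 3) = 0.56 × 1.08 × 1.46 = 0.8830
  σ(Item 2,Item 3) = 0.30 × 1.55 × 1.46 = 0.6789
σ²_T = Σσ²ᵢ + 2·Σσ_ij = 5.7005 + 2 × 2.0139 = 9.7283
α = (3/2)·(1 − 5.7005/9.7283) = 0.621

Cronbach's α = 0.621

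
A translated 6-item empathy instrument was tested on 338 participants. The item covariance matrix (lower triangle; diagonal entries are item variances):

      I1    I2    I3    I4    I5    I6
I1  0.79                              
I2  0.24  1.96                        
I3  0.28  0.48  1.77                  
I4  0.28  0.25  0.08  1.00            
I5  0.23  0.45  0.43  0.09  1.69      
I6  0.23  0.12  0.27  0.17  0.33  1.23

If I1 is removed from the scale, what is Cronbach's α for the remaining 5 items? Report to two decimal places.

Remaining items: I2, I3, I4, I5, I6 (k = 5).
Σσᵢ² = 1.96 + 1.77 + 1.00 + 1.69 + 1.23 = 7.65
σ²_T = 7.65 + 2 × 2.67 = 12.99
α (item deleted) = (5/4)·(1 − 7.65/12.99) = 0.51

α = 0.51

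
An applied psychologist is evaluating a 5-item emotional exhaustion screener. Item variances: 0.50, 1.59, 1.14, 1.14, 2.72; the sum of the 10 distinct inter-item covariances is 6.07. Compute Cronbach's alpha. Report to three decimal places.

α = 0.789

Σσ²ᵢ = 0.50 + 1.59 + 1.14 + 1.14 + 2.72 = 7.09
Sum of distinct covariances = 6.07
total variance = Σσ²ᵢ + 2·Σcov = 7.09 + 2 × 6.07 = 19.23
α = (5/4)·(1 − 7.09/19.23) = 0.789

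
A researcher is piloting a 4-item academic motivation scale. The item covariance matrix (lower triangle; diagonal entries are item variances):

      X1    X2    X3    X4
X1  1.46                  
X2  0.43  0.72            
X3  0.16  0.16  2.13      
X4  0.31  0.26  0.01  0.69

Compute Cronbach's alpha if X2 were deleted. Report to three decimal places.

Remaining items: X1, X3, X4 (k = 3).
Σσᵢ² = 1.46 + 2.13 + 0.69 = 4.28
Var(T) = 4.28 + 2 × 0.48 = 5.24
α (item deleted) = (3/2)·(1 − 4.28/5.24) = 0.275

α = 0.275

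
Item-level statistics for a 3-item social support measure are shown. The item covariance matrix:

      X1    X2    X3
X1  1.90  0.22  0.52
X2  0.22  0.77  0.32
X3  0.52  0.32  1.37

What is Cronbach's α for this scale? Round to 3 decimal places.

Σσ²ᵢ = 1.90 + 0.77 + 1.37 = 4.04
Sum of off-diagonal covariances = 1.06
σ²_T = 4.04 + 2 × 1.06 = 6.16
α = (k/(k−1))·(1 − Σσ²ᵢ/σ²_T) = (3/2)·(1 − 4.04/6.16) = 0.516

Cronbach's α = 0.516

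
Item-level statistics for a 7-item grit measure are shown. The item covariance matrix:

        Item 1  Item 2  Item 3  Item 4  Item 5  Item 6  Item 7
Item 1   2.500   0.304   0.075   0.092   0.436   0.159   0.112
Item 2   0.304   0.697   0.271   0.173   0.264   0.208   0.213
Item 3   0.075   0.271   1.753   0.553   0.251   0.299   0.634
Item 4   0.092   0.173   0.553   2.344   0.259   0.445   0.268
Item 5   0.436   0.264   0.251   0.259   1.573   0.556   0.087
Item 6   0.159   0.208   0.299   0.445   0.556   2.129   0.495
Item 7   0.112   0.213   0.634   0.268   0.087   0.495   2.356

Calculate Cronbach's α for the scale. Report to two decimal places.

Σσᵢ² = 2.500 + 0.697 + 1.753 + 2.344 + 1.573 + 2.129 + 2.356 = 13.352
Sum of off-diagonal covariances = 6.154
Var(T) = 13.352 + 2 × 6.154 = 25.660
α = (k/(k−1))·(1 − Σσᵢ²/Var(T)) = (7/6)·(1 − 13.352/25.660) = 0.56

α = 0.56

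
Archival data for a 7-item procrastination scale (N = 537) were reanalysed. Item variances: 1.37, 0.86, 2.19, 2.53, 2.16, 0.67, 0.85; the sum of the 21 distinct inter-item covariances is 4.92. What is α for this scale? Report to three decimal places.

α = 0.561

Σσᵢ² = 1.37 + 0.86 + 2.19 + 2.53 + 2.16 + 0.67 + 0.85 = 10.63
Sum of distinct covariances = 4.92
Var(T) = Σσᵢ² + 2·Σcov = 10.63 + 2 × 4.92 = 20.47
α = (7/6)·(1 − 10.63/20.47) = 0.561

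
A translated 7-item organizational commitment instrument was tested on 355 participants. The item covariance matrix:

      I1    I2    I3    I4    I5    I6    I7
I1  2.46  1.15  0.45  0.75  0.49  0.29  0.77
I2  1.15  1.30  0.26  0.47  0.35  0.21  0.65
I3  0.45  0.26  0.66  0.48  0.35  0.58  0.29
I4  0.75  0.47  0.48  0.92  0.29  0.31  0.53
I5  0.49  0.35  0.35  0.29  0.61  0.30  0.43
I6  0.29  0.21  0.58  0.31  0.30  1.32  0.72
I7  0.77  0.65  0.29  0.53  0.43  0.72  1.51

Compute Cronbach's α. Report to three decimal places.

ΣVar(i) = 2.46 + 1.30 + 0.66 + 0.92 + 0.61 + 1.32 + 1.51 = 8.78
Σ_{i<j} σ_ij = 10.12
total variance = 8.78 + 2 × 10.12 = 29.02
α = (k/(k−1))·(1 − ΣVar(i)/total variance) = (7/6)·(1 − 8.78/29.02) = 0.814

α = 0.814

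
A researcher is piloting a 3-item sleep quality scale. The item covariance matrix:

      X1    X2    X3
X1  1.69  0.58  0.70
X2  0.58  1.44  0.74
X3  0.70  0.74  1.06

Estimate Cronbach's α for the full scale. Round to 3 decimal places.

Cronbach's α = 0.736

sum of item variances = 1.69 + 1.44 + 1.06 = 4.19
Sum of the distinct covariances = 2.02
σ²_total = 4.19 + 2 × 2.02 = 8.23
α = (k/(k−1))·(1 − sum of item variances/σ²_total) = (3/2)·(1 − 4.19/8.23) = 0.736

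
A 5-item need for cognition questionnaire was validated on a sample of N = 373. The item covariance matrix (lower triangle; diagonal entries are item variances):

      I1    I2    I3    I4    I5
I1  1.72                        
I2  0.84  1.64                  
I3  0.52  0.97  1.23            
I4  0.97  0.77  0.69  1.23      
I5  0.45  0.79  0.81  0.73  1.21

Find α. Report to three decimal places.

α = 0.853

ΣVar(i) = 1.72 + 1.64 + 1.23 + 1.23 + 1.21 = 7.03
Sum of off-diagonal covariances = 7.54
σ²_T = 7.03 + 2 × 7.54 = 22.11
α = (k/(k−1))·(1 − ΣVar(i)/σ²_T) = (5/4)·(1 − 7.03/22.11) = 0.853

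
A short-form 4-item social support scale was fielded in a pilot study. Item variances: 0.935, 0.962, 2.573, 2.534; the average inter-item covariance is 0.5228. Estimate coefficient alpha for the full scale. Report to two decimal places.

Σσ²ᵢ = 0.935 + 0.962 + 2.573 + 2.534 = 7.004
Sum of the 6 distinct covariances = 6 × 0.5228 = 3.1368
σ²_T = Σσ²ᵢ + 2·Σcov = 7.004 + 2 × 3.1368 = 13.2776
α = (4/3)·(1 − 7.004/13.2776) = 0.63

α = 0.63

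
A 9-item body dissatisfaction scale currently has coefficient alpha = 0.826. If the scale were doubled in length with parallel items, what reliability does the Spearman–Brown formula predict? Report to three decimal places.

Length factor m = 2
α' = m·α / (1 + (m−1)·α)
   = 2 × 0.826 / (1 + (2 − 1) × 0.826)
   = 1.6520 / 1.8260 = 0.905

predicted reliability = 0.905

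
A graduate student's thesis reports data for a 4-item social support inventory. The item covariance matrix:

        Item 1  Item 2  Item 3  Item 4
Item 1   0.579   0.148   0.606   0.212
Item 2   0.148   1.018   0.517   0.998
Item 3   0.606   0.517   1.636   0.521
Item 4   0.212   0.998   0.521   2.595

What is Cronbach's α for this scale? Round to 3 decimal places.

Cronbach's α = 0.677

sum of item variances = 0.579 + 1.018 + 1.636 + 2.595 = 5.828
Σ_{i<j} σ_ij = 3.002
σ²_total = 5.828 + 2 × 3.002 = 11.832
α = (k/(k−1))·(1 − sum of item variances/σ²_total) = (4/3)·(1 − 5.828/11.832) = 0.677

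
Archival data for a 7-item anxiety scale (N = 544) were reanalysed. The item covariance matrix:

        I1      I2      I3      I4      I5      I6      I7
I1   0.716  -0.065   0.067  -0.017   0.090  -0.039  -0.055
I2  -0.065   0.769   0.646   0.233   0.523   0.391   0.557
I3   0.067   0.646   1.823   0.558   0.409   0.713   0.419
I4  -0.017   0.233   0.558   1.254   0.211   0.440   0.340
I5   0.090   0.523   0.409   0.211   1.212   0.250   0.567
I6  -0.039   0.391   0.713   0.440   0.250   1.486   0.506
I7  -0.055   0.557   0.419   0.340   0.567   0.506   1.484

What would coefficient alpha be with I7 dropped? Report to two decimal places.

coefficient alpha = 0.66

Remaining items: I1, I2, I3, I4, I5, I6 (k = 6).
Σσᵢ² = 0.716 + 0.769 + 1.823 + 1.254 + 1.212 + 1.486 = 7.260
σ²_T = 7.260 + 2 × 4.410 = 16.080
α (item deleted) = (6/5)·(1 − 7.260/16.080) = 0.66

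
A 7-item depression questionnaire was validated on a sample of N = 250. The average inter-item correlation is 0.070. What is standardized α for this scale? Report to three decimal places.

Standardized α = k·r̄ / (1 + (k−1)·r̄) = 7 × 0.070 / (1 + 6 × 0.070)
  = 0.4900 / 1.4200 = 0.345

standardized α = 0.345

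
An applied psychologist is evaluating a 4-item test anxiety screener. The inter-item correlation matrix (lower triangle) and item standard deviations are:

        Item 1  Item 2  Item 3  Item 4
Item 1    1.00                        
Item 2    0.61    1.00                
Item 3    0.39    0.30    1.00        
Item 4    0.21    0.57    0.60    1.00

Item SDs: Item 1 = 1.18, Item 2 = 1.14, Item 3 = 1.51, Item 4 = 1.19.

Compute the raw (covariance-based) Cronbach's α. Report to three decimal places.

Σσ²ᵢ = 1.18² + 1.14² + 1.51² + 1.19² = 6.3882
Covariances σ_ij = r_ij · s_i · s_j:
  σ(Item 1,Item 2) = 0.61 × 1.18 × 1.14 = 0.8206
  σ(Item 1,Item 3) = 0.39 × 1.18 × 1.51 = 0.6949
  σ(Item 1,Item 4) = 0.21 × 1.18 × 1.19 = 0.2949
  σ(Item 2,Item 3) = 0.30 × 1.14 × 1.51 = 0.5164
  σ(Item 2,Item 4) = 0.57 × 1.14 × 1.19 = 0.7733
  σ(Item 3,Item 4) = 0.60 × 1.51 × 1.19 = 1.0781
σ²_T = Σσ²ᵢ + 2·Σσ_ij = 6.3882 + 2 × 4.1782 = 14.7446
α = (4/3)·(1 − 6.3882/14.7446) = 0.756

α = 0.756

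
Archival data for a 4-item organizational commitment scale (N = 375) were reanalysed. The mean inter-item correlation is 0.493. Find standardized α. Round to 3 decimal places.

standardized α = 0.795

Standardized α = k·r̄ / (1 + (k−1)·r̄) = 4 × 0.493 / (1 + 3 × 0.493)
  = 1.9720 / 2.4790 = 0.795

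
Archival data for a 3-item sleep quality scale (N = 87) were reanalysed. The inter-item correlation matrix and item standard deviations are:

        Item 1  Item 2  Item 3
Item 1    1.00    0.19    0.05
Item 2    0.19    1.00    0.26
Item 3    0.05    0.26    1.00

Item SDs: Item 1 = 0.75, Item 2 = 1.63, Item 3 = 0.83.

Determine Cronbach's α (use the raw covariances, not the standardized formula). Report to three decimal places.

Σσ²ᵢ = 0.75² + 1.63² + 0.83² = 3.9083
Covariances σ_ij = r_ij · s_i · s_j:
  σ(Item 1,Item 2) = 0.19 × 0.75 × 1.63 = 0.2323
  σ(Item 1,Item 3) = 0.05 × 0.75 × 0.83 = 0.0311
  σ(Item 2,Item 3) = 0.26 × 1.63 × 0.83 = 0.3518
σ²_T = Σσ²ᵢ + 2·Σσ_ij = 3.9083 + 2 × 0.6152 = 5.1387
α = (3/2)·(1 − 3.9083/5.1387) = 0.359

Cronbach's α = 0.359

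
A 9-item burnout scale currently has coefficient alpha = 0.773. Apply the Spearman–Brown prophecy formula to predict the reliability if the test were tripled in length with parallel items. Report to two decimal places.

predicted reliability = 0.91

Length factor m = 3
α' = m·α / (1 + (m−1)·α)
   = 3 × 0.773 / (1 + (3 − 1) × 0.773)
   = 2.3190 / 2.5460 = 0.91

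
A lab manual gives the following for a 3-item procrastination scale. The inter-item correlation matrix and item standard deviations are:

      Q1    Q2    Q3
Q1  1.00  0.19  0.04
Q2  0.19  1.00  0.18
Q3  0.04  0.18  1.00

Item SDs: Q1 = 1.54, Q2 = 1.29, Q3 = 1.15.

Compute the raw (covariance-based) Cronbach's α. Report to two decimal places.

α = 0.32

Σσ²ᵢ = 1.54² + 1.29² + 1.15² = 5.3582
Covariances σ_ij = r_ij · s_i · s_j:
  σ(Q1,Q2) = 0.19 × 1.54 × 1.29 = 0.3775
  σ(Q1,Q3) = 0.04 × 1.54 × 1.15 = 0.0708
  σ(Q2,Q3) = 0.18 × 1.29 × 1.15 = 0.2670
σ²_T = Σσ²ᵢ + 2·Σσ_ij = 5.3582 + 2 × 0.7153 = 6.7888
α = (3/2)·(1 − 5.3582/6.7888) = 0.32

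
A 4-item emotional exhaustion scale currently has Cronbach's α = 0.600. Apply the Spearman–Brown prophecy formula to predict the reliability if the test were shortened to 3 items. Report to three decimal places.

predicted reliability = 0.529

Length factor m = 3/4 = 0.7500
α' = m·α / (1 − (1−m)·α)
   = 3/4 × 0.600 / (1 − (1 − 3/4) × 0.600)
   = 0.4500 / 0.8500 = 0.529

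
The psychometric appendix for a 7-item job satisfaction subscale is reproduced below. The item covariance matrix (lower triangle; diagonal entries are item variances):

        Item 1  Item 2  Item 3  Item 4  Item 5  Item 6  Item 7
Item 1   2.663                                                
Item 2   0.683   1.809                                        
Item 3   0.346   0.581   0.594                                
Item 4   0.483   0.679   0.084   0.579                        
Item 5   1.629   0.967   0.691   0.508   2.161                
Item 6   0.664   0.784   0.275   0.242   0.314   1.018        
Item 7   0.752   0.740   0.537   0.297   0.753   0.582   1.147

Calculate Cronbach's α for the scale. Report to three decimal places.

α = 0.836

Σσᵢ² = 2.663 + 1.809 + 0.594 + 0.579 + 2.161 + 1.018 + 1.147 = 9.971
Σ_{i<j} σ_ij = 12.591
Var(T) = 9.971 + 2 × 12.591 = 35.153
α = (k/(k−1))·(1 − Σσᵢ²/Var(T)) = (7/6)·(1 − 9.971/35.153) = 0.836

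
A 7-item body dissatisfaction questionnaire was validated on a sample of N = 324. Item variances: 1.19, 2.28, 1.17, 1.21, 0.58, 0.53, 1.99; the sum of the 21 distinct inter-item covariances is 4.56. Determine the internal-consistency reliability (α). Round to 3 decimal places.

sum of item variances = 1.19 + 2.28 + 1.17 + 1.21 + 0.58 + 0.53 + 1.99 = 8.95
Sum of distinct covariances = 4.56
σ²_total = sum of item variances + 2·Σcov = 8.95 + 2 × 4.56 = 18.07
α = (7/6)·(1 − 8.95/18.07) = 0.589

α = 0.589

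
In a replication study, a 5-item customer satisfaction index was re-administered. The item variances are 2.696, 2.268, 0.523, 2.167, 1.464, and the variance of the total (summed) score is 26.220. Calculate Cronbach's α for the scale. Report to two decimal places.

sum of item variances = 2.696 + 2.268 + 0.523 + 2.167 + 1.464 = 9.118
α = (k/(k−1))·(1 − sum of item variances/total variance) = (5/4)·(1 − 9.118/26.220) = 0.82

α = 0.82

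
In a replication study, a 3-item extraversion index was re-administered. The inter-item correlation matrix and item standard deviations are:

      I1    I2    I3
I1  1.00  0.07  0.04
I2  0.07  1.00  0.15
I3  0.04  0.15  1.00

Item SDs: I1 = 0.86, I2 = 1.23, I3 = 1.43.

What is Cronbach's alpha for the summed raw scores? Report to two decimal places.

Σσ²ᵢ = 0.86² + 1.23² + 1.43² = 4.2974
Covariances σ_ij = r_ij · s_i · s_j:
  σ(I1,I2) = 0.07 × 0.86 × 1.23 = 0.0740
  σ(I1,I3) = 0.04 × 0.86 × 1.43 = 0.0492
  σ(I2,I3) = 0.15 × 1.23 × 1.43 = 0.2638
σ²_T = Σσ²ᵢ + 2·Σσ_ij = 4.2974 + 2 × 0.3870 = 5.0714
α = (3/2)·(1 − 4.2974/5.0714) = 0.23

Cronbach's alpha = 0.23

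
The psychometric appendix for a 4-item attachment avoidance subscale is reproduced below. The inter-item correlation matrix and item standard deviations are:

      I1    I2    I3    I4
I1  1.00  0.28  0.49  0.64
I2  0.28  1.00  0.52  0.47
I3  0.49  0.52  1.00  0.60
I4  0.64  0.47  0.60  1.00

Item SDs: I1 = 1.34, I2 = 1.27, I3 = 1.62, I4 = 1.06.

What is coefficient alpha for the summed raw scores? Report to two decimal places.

α = 0.79

Σσ²ᵢ = 1.34² + 1.27² + 1.62² + 1.06² = 7.1565
Covariances σ_ij = r_ij · s_i · s_j:
  σ(I1,I2) = 0.28 × 1.34 × 1.27 = 0.4765
  σ(I1,I3) = 0.49 × 1.34 × 1.62 = 1.0637
  σ(I1,I4) = 0.64 × 1.34 × 1.06 = 0.9091
  σ(I2,I3) = 0.52 × 1.27 × 1.62 = 1.0698
  σ(I2,I4) = 0.47 × 1.27 × 1.06 = 0.6327
  σ(I3,I4) = 0.60 × 1.62 × 1.06 = 1.0303
σ²_T = Σσ²ᵢ + 2·Σσ_ij = 7.1565 + 2 × 5.1821 = 17.5207
α = (4/3)·(1 − 7.1565/17.5207) = 0.79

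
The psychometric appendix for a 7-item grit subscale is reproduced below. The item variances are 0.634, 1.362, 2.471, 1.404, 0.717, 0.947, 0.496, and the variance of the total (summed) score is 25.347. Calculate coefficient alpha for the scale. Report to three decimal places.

α = 0.797

sum of item variances = 0.634 + 1.362 + 2.471 + 1.404 + 0.717 + 0.947 + 0.496 = 8.031
α = (k/(k−1))·(1 − sum of item variances/σ²_total) = (7/6)·(1 − 8.031/25.347) = 0.797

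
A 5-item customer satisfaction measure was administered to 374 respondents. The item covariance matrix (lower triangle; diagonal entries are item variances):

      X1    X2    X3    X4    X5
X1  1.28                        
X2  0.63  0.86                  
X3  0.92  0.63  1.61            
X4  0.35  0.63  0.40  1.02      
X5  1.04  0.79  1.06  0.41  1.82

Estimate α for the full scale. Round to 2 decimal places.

Σσᵢ² = 1.28 + 0.86 + 1.61 + 1.02 + 1.82 = 6.59
Sum of off-diagonal covariances = 6.86
σ²_total = 6.59 + 2 × 6.86 = 20.31
α = (k/(k−1))·(1 − Σσᵢ²/σ²_total) = (5/4)·(1 − 6.59/20.31) = 0.84

α = 0.84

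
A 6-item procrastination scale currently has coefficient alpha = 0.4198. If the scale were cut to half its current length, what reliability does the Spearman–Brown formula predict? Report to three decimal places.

Length factor m = 1/2
α' = m·α / (1 − (1−m)·α)
   = 1/2 × 0.4198 / (1 − (1 − 1/2) × 0.4198)
   = 0.2099 / 0.7901 = 0.266

predicted reliability = 0.266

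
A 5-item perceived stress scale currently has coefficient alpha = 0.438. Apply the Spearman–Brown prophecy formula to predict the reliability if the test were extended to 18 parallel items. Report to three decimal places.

Length factor m = 18/5 = 3.6000
α' = m·α / (1 + (m−1)·α)
   = 18/5 × 0.438 / (1 + (18/5 − 1) × 0.438)
   = 1.5768 / 2.1388 = 0.737

predicted reliability = 0.737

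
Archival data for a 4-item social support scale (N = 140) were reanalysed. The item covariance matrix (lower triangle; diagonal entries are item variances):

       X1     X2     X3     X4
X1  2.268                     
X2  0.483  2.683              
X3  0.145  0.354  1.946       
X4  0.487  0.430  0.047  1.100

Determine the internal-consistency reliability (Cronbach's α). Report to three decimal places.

Cronbach's α = 0.436

Σσᵢ² = 2.268 + 2.683 + 1.946 + 1.100 = 7.997
Sum of the distinct covariances = 1.946
total variance = 7.997 + 2 × 1.946 = 11.889
α = (k/(k−1))·(1 − Σσᵢ²/total variance) = (4/3)·(1 − 7.997/11.889) = 0.436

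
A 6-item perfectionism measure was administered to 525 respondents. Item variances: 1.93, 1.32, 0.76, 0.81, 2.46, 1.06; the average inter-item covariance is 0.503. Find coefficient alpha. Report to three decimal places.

coefficient alpha = 0.773

sum of item variances = 1.93 + 1.32 + 0.76 + 0.81 + 2.46 + 1.06 = 8.34
Sum of the 15 distinct covariances = 15 × 0.503 = 7.545
σ²_total = sum of item variances + 2·Σcov = 8.34 + 2 × 7.545 = 23.430
α = (6/5)·(1 − 8.34/23.430) = 0.773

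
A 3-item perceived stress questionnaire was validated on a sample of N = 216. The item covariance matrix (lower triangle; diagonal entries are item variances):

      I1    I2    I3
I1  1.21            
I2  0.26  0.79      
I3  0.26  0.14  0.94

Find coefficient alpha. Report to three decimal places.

sum of item variances = 1.21 + 0.79 + 0.94 = 2.94
Sum of the distinct covariances = 0.66
Var(T) = 2.94 + 2 × 0.66 = 4.26
α = (k/(k−1))·(1 − sum of item variances/Var(T)) = (3/2)·(1 − 2.94/4.26) = 0.465

coefficient alpha = 0.465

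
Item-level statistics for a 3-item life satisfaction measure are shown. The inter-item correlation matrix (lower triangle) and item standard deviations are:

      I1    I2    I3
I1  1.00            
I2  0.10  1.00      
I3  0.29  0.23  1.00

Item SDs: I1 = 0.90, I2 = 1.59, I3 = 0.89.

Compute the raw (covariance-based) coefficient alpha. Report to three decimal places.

coefficient alpha = 0.380

Σσ²ᵢ = 0.90² + 1.59² + 0.89² = 4.1302
Covariances σ_ij = r_ij · s_i · s_j:
  σ(I1,I2) = 0.10 × 0.90 × 1.59 = 0.1431
  σ(I1,I3) = 0.29 × 0.90 × 0.89 = 0.2323
  σ(I2,I3) = 0.23 × 1.59 × 0.89 = 0.3255
σ²_T = Σσ²ᵢ + 2·Σσ_ij = 4.1302 + 2 × 0.7009 = 5.5320
α = (3/2)·(1 − 4.1302/5.5320) = 0.380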